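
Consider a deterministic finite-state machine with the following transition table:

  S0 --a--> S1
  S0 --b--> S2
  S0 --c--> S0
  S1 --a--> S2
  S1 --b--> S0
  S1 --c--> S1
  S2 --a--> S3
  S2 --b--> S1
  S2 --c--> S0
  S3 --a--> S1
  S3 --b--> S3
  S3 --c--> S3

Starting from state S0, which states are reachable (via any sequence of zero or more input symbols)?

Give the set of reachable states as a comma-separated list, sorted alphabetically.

Answer: S0, S1, S2, S3

Derivation:
BFS from S0:
  visit S0: S0--a-->S1 (new), S0--b-->S2 (new), S0--c-->S0 (seen)
  visit S1: S1--a-->S2 (seen), S1--b-->S0 (seen), S1--c-->S1 (seen)
  visit S2: S2--a-->S3 (new), S2--b-->S1 (seen), S2--c-->S0 (seen)
  visit S3: S3--a-->S1 (seen), S3--b-->S3 (seen), S3--c-->S3 (seen)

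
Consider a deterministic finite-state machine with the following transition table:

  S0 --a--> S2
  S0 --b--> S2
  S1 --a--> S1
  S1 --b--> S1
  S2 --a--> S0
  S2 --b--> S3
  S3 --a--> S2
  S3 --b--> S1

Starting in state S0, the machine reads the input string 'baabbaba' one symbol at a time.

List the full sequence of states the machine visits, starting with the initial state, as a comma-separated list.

Answer: S0, S2, S0, S2, S3, S1, S1, S1, S1

Derivation:
Start: S0
  read 'b': S0 --b--> S2
  read 'a': S2 --a--> S0
  read 'a': S0 --a--> S2
  read 'b': S2 --b--> S3
  read 'b': S3 --b--> S1
  read 'a': S1 --a--> S1
  read 'b': S1 --b--> S1
  read 'a': S1 --a--> S1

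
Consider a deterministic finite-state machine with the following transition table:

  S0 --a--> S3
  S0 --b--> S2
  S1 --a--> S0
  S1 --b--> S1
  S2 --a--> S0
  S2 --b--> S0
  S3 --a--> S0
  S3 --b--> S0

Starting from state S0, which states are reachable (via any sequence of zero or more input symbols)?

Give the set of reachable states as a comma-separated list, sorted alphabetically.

BFS from S0:
  visit S0: S0--a-->S3 (new), S0--b-->S2 (new)
  visit S3: S3--a-->S0 (seen), S3--b-->S0 (seen)
  visit S2: S2--a-->S0 (seen), S2--b-->S0 (seen)

Answer: S0, S2, S3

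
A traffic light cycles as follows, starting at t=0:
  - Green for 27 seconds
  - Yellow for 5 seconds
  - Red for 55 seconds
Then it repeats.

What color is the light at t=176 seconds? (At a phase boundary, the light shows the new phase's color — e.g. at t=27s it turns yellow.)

Cycle length = 27 + 5 + 55 = 87s
t = 176, phase_t = 176 mod 87 = 2
2 < 27 (green end) → GREEN

Answer: green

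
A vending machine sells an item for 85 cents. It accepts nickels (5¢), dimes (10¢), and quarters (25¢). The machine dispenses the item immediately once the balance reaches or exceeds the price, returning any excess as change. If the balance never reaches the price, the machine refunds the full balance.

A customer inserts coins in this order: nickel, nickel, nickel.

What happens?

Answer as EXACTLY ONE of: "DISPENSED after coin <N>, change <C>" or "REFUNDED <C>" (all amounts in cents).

Price: 85¢
Coin 1 (nickel, 5¢): balance = 5¢
Coin 2 (nickel, 5¢): balance = 10¢
Coin 3 (nickel, 5¢): balance = 15¢
All coins inserted, balance 15¢ < price 85¢ → REFUND 15¢

Answer: REFUNDED 15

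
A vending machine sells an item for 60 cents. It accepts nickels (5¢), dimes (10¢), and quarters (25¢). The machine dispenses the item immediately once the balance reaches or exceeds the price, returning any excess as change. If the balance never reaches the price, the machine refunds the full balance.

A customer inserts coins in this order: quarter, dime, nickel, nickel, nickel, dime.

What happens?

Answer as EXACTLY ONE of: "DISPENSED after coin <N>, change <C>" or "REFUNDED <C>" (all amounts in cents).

Answer: DISPENSED after coin 6, change 0

Derivation:
Price: 60¢
Coin 1 (quarter, 25¢): balance = 25¢
Coin 2 (dime, 10¢): balance = 35¢
Coin 3 (nickel, 5¢): balance = 40¢
Coin 4 (nickel, 5¢): balance = 45¢
Coin 5 (nickel, 5¢): balance = 50¢
Coin 6 (dime, 10¢): balance = 60¢
  → balance >= price → DISPENSE, change = 60 - 60 = 0¢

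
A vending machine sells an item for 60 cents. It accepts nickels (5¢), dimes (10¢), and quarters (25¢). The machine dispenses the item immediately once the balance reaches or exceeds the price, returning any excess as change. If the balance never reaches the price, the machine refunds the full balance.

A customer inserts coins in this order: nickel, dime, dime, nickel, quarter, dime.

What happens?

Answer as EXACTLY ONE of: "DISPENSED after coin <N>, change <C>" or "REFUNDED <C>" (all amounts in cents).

Answer: DISPENSED after coin 6, change 5

Derivation:
Price: 60¢
Coin 1 (nickel, 5¢): balance = 5¢
Coin 2 (dime, 10¢): balance = 15¢
Coin 3 (dime, 10¢): balance = 25¢
Coin 4 (nickel, 5¢): balance = 30¢
Coin 5 (quarter, 25¢): balance = 55¢
Coin 6 (dime, 10¢): balance = 65¢
  → balance >= price → DISPENSE, change = 65 - 60 = 5¢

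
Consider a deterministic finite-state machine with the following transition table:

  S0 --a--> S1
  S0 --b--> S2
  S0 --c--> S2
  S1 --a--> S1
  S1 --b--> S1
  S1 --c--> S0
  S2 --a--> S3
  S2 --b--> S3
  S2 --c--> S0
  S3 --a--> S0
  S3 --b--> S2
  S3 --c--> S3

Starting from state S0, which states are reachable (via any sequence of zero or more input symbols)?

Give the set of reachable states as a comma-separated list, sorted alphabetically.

Answer: S0, S1, S2, S3

Derivation:
BFS from S0:
  visit S0: S0--a-->S1 (new), S0--b-->S2 (new), S0--c-->S2 (seen)
  visit S1: S1--a-->S1 (seen), S1--b-->S1 (seen), S1--c-->S0 (seen)
  visit S2: S2--a-->S3 (new), S2--b-->S3 (seen), S2--c-->S0 (seen)
  visit S3: S3--a-->S0 (seen), S3--b-->S2 (seen), S3--c-->S3 (seen)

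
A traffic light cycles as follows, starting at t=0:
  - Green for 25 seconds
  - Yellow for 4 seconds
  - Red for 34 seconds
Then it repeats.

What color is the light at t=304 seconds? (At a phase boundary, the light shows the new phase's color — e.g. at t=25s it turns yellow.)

Cycle length = 25 + 4 + 34 = 63s
t = 304, phase_t = 304 mod 63 = 52
52 >= 29 → RED

Answer: red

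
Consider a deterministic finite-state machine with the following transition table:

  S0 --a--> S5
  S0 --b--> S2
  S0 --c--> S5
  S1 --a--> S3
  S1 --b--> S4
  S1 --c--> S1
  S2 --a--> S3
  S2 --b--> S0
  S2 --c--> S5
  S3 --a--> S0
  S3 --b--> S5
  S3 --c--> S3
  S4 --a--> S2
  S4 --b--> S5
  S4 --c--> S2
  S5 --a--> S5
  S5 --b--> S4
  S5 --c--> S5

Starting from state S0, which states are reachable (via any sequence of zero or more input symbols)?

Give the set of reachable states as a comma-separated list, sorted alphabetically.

Answer: S0, S2, S3, S4, S5

Derivation:
BFS from S0:
  visit S0: S0--a-->S5 (new), S0--b-->S2 (new), S0--c-->S5 (seen)
  visit S5: S5--a-->S5 (seen), S5--b-->S4 (new), S5--c-->S5 (seen)
  visit S2: S2--a-->S3 (new), S2--b-->S0 (seen), S2--c-->S5 (seen)
  visit S4: S4--a-->S2 (seen), S4--b-->S5 (seen), S4--c-->S2 (seen)
  visit S3: S3--a-->S0 (seen), S3--b-->S5 (seen), S3--c-->S3 (seen)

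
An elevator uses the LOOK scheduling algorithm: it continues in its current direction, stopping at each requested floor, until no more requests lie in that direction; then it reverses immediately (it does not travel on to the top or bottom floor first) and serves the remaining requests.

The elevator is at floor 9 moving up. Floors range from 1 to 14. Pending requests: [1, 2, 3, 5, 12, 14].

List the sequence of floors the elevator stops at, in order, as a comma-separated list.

Answer: 12, 14, 5, 3, 2, 1

Derivation:
Current: 9, moving UP
Serve above first (ascending): [12, 14]
Then reverse, serve below (descending): [5, 3, 2, 1]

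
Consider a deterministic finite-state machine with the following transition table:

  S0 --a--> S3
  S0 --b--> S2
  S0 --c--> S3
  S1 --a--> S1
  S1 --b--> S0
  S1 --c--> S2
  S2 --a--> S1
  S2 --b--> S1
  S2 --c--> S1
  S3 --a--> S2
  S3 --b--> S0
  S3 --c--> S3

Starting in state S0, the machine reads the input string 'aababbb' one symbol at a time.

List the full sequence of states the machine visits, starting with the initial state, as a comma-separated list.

Start: S0
  read 'a': S0 --a--> S3
  read 'a': S3 --a--> S2
  read 'b': S2 --b--> S1
  read 'a': S1 --a--> S1
  read 'b': S1 --b--> S0
  read 'b': S0 --b--> S2
  read 'b': S2 --b--> S1

Answer: S0, S3, S2, S1, S1, S0, S2, S1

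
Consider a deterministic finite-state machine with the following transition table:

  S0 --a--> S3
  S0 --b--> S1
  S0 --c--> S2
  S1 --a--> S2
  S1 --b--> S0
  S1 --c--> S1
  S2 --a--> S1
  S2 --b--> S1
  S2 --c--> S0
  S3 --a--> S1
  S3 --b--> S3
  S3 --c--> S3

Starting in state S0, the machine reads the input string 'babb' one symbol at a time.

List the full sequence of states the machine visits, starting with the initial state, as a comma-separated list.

Start: S0
  read 'b': S0 --b--> S1
  read 'a': S1 --a--> S2
  read 'b': S2 --b--> S1
  read 'b': S1 --b--> S0

Answer: S0, S1, S2, S1, S0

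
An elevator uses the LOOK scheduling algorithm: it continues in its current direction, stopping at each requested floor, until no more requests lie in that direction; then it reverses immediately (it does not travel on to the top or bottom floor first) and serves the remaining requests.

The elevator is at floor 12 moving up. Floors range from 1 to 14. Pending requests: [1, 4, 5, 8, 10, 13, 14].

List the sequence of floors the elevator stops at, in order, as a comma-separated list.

Current: 12, moving UP
Serve above first (ascending): [13, 14]
Then reverse, serve below (descending): [10, 8, 5, 4, 1]

Answer: 13, 14, 10, 8, 5, 4, 1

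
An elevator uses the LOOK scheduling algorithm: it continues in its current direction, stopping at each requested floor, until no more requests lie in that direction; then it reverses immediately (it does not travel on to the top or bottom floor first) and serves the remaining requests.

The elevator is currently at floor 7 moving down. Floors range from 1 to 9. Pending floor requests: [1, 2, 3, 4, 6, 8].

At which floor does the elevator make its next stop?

Current floor: 7, direction: down
Requests above: [8]
Requests below: [1, 2, 3, 4, 6]
Moving down and requests lie below → nearest below is max([1, 2, 3, 4, 6]) = 6

Answer: 6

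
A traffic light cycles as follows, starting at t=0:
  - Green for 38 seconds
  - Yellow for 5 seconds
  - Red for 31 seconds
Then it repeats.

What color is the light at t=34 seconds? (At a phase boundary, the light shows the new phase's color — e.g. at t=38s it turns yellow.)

Answer: green

Derivation:
Cycle length = 38 + 5 + 31 = 74s
t = 34, phase_t = 34 mod 74 = 34
34 < 38 (green end) → GREEN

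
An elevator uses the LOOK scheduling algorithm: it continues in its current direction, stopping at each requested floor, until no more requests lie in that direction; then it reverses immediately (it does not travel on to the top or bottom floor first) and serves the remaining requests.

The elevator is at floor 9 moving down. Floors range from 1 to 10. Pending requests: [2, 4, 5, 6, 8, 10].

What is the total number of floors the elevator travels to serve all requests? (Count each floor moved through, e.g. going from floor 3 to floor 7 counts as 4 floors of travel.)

Start at floor 9 moving down, LOOK stop order: [8, 6, 5, 4, 2, 10]
  9 → 8: |8-9| = 1, total = 1
  8 → 6: |6-8| = 2, total = 3
  6 → 5: |5-6| = 1, total = 4
  5 → 4: |4-5| = 1, total = 5
  4 → 2: |2-4| = 2, total = 7
  2 → 10: |10-2| = 8, total = 15

Answer: 15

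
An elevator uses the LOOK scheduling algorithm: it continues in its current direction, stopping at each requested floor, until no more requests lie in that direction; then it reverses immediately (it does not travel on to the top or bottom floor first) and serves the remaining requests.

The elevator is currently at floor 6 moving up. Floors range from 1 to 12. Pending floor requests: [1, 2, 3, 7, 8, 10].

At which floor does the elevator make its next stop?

Answer: 7

Derivation:
Current floor: 6, direction: up
Requests above: [7, 8, 10]
Requests below: [1, 2, 3]
Moving up and requests lie above → nearest above is min([7, 8, 10]) = 7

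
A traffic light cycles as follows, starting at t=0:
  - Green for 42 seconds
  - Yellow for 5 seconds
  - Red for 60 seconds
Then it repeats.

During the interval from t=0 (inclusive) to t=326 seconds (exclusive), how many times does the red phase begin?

Cycle = 42+5+60 = 107s
red phase starts at t = k*107 + 47 for k=0,1,2,...
Need k*107+47 < 326 → k < 2.607
k ∈ {0, ..., 2} → 3 starts

Answer: 3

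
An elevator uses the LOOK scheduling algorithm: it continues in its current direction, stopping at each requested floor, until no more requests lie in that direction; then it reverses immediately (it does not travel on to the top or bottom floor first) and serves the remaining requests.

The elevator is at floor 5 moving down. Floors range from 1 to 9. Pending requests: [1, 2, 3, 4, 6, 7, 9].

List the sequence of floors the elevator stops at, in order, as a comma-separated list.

Current: 5, moving DOWN
Serve below first (descending): [4, 3, 2, 1]
Then reverse, serve above (ascending): [6, 7, 9]

Answer: 4, 3, 2, 1, 6, 7, 9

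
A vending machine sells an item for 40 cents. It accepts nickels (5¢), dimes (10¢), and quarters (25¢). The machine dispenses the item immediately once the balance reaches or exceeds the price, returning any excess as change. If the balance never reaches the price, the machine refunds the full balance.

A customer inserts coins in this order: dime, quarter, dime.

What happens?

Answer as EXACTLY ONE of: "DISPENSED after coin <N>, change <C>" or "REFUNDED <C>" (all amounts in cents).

Answer: DISPENSED after coin 3, change 5

Derivation:
Price: 40¢
Coin 1 (dime, 10¢): balance = 10¢
Coin 2 (quarter, 25¢): balance = 35¢
Coin 3 (dime, 10¢): balance = 45¢
  → balance >= price → DISPENSE, change = 45 - 40 = 5¢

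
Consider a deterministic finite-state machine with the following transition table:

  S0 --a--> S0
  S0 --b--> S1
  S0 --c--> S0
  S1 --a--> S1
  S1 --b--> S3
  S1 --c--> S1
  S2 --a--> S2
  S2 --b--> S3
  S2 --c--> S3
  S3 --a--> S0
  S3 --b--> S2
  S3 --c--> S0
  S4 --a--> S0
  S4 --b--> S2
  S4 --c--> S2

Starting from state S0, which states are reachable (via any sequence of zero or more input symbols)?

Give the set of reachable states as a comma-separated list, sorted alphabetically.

BFS from S0:
  visit S0: S0--a-->S0 (seen), S0--b-->S1 (new), S0--c-->S0 (seen)
  visit S1: S1--a-->S1 (seen), S1--b-->S3 (new), S1--c-->S1 (seen)
  visit S3: S3--a-->S0 (seen), S3--b-->S2 (new), S3--c-->S0 (seen)
  visit S2: S2--a-->S2 (seen), S2--b-->S3 (seen), S2--c-->S3 (seen)

Answer: S0, S1, S2, S3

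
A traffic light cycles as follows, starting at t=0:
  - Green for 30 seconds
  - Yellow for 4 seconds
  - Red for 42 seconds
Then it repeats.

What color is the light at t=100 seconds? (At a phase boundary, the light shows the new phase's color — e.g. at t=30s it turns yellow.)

Cycle length = 30 + 4 + 42 = 76s
t = 100, phase_t = 100 mod 76 = 24
24 < 30 (green end) → GREEN

Answer: green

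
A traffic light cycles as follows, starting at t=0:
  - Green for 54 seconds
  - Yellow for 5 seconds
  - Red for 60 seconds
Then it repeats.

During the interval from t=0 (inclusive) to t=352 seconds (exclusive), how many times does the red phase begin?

Answer: 3

Derivation:
Cycle = 54+5+60 = 119s
red phase starts at t = k*119 + 59 for k=0,1,2,...
Need k*119+59 < 352 → k < 2.462
k ∈ {0, ..., 2} → 3 starts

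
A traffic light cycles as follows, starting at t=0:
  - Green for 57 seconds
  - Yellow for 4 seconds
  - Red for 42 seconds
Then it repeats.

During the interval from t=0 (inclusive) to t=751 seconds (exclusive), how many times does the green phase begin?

Answer: 8

Derivation:
Cycle = 57+4+42 = 103s
green phase starts at t = k*103 + 0 for k=0,1,2,...
Need k*103+0 < 751 → k < 7.291
k ∈ {0, ..., 7} → 8 starts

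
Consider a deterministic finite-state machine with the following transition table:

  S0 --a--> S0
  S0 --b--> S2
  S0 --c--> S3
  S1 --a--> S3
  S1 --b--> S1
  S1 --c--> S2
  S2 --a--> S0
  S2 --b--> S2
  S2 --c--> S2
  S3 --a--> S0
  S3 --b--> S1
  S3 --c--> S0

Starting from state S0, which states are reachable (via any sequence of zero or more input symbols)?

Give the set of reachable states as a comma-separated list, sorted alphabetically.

BFS from S0:
  visit S0: S0--a-->S0 (seen), S0--b-->S2 (new), S0--c-->S3 (new)
  visit S2: S2--a-->S0 (seen), S2--b-->S2 (seen), S2--c-->S2 (seen)
  visit S3: S3--a-->S0 (seen), S3--b-->S1 (new), S3--c-->S0 (seen)
  visit S1: S1--a-->S3 (seen), S1--b-->S1 (seen), S1--c-->S2 (seen)

Answer: S0, S1, S2, S3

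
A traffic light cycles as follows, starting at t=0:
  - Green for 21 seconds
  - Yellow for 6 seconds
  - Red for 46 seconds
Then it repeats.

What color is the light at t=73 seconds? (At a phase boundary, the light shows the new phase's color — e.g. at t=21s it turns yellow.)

Cycle length = 21 + 6 + 46 = 73s
t = 73, phase_t = 73 mod 73 = 0
0 < 21 (green end) → GREEN

Answer: green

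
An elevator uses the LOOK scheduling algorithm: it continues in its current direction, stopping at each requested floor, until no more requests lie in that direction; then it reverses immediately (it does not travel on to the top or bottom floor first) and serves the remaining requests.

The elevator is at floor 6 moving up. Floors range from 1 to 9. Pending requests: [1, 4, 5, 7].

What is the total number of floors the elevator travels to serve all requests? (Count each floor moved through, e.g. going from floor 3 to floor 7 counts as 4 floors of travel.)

Start at floor 6 moving up, LOOK stop order: [7, 5, 4, 1]
  6 → 7: |7-6| = 1, total = 1
  7 → 5: |5-7| = 2, total = 3
  5 → 4: |4-5| = 1, total = 4
  4 → 1: |1-4| = 3, total = 7

Answer: 7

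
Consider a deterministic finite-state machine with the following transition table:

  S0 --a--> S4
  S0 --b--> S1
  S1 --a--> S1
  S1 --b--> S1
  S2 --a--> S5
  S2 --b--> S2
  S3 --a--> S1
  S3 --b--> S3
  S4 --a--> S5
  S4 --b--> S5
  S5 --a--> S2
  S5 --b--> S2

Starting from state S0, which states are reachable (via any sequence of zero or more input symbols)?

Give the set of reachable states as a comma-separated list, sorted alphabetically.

BFS from S0:
  visit S0: S0--a-->S4 (new), S0--b-->S1 (new)
  visit S4: S4--a-->S5 (new), S4--b-->S5 (seen)
  visit S1: S1--a-->S1 (seen), S1--b-->S1 (seen)
  visit S5: S5--a-->S2 (new), S5--b-->S2 (seen)
  visit S2: S2--a-->S5 (seen), S2--b-->S2 (seen)

Answer: S0, S1, S2, S4, S5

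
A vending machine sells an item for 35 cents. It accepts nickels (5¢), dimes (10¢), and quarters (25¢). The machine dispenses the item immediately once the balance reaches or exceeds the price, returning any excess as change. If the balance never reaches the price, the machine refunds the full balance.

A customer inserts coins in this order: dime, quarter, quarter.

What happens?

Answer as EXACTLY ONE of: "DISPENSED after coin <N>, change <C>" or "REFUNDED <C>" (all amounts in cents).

Price: 35¢
Coin 1 (dime, 10¢): balance = 10¢
Coin 2 (quarter, 25¢): balance = 35¢
  → balance >= price → DISPENSE, change = 35 - 35 = 0¢

Answer: DISPENSED after coin 2, change 0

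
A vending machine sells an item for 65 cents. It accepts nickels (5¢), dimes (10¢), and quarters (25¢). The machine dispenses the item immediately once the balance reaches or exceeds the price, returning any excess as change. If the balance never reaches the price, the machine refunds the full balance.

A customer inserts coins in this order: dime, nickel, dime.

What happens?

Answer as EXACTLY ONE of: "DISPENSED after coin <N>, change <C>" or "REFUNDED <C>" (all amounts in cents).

Answer: REFUNDED 25

Derivation:
Price: 65¢
Coin 1 (dime, 10¢): balance = 10¢
Coin 2 (nickel, 5¢): balance = 15¢
Coin 3 (dime, 10¢): balance = 25¢
All coins inserted, balance 25¢ < price 65¢ → REFUND 25¢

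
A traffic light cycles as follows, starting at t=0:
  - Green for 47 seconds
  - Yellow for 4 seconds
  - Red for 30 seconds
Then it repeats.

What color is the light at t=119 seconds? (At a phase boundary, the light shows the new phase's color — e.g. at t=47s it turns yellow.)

Answer: green

Derivation:
Cycle length = 47 + 4 + 30 = 81s
t = 119, phase_t = 119 mod 81 = 38
38 < 47 (green end) → GREEN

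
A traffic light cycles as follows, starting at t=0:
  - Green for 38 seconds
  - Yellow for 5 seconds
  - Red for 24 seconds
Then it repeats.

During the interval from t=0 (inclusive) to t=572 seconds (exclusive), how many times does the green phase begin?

Answer: 9

Derivation:
Cycle = 38+5+24 = 67s
green phase starts at t = k*67 + 0 for k=0,1,2,...
Need k*67+0 < 572 → k < 8.537
k ∈ {0, ..., 8} → 9 starts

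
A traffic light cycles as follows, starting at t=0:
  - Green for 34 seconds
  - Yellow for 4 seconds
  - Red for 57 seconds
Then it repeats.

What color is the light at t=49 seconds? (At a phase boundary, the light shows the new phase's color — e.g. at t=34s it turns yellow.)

Answer: red

Derivation:
Cycle length = 34 + 4 + 57 = 95s
t = 49, phase_t = 49 mod 95 = 49
49 >= 38 → RED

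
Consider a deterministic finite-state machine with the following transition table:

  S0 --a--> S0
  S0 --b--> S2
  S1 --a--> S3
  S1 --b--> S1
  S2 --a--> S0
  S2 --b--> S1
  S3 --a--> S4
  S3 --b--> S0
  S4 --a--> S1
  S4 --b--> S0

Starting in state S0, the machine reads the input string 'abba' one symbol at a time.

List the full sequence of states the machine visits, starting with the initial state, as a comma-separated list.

Answer: S0, S0, S2, S1, S3

Derivation:
Start: S0
  read 'a': S0 --a--> S0
  read 'b': S0 --b--> S2
  read 'b': S2 --b--> S1
  read 'a': S1 --a--> S3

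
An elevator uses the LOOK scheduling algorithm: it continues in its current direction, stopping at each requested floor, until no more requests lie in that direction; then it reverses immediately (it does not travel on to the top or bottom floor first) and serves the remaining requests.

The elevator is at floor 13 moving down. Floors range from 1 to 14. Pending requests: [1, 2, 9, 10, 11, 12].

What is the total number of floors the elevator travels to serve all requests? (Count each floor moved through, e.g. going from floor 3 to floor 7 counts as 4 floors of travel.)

Answer: 12

Derivation:
Start at floor 13 moving down, LOOK stop order: [12, 11, 10, 9, 2, 1]
  13 → 12: |12-13| = 1, total = 1
  12 → 11: |11-12| = 1, total = 2
  11 → 10: |10-11| = 1, total = 3
  10 → 9: |9-10| = 1, total = 4
  9 → 2: |2-9| = 7, total = 11
  2 → 1: |1-2| = 1, total = 12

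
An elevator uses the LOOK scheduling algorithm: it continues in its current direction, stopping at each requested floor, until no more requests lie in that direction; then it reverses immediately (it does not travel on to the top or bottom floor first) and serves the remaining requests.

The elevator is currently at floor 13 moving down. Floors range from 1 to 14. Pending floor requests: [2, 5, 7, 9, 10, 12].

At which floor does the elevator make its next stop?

Current floor: 13, direction: down
Requests above: []
Requests below: [2, 5, 7, 9, 10, 12]
Moving down and requests lie below → nearest below is max([2, 5, 7, 9, 10, 12]) = 12

Answer: 12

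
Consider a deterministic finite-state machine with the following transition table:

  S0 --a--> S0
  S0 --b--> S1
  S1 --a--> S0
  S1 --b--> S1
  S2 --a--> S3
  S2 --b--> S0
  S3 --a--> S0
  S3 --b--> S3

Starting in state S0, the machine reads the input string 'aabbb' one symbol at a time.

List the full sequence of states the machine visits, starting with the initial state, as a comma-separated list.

Start: S0
  read 'a': S0 --a--> S0
  read 'a': S0 --a--> S0
  read 'b': S0 --b--> S1
  read 'b': S1 --b--> S1
  read 'b': S1 --b--> S1

Answer: S0, S0, S0, S1, S1, S1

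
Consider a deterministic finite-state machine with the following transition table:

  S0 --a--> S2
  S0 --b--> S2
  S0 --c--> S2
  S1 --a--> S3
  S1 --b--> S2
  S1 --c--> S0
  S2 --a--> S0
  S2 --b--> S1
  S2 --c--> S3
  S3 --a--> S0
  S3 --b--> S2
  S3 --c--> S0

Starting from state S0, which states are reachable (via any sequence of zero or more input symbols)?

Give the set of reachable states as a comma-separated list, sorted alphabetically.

BFS from S0:
  visit S0: S0--a-->S2 (new), S0--b-->S2 (seen), S0--c-->S2 (seen)
  visit S2: S2--a-->S0 (seen), S2--b-->S1 (new), S2--c-->S3 (new)
  visit S1: S1--a-->S3 (seen), S1--b-->S2 (seen), S1--c-->S0 (seen)
  visit S3: S3--a-->S0 (seen), S3--b-->S2 (seen), S3--c-->S0 (seen)

Answer: S0, S1, S2, S3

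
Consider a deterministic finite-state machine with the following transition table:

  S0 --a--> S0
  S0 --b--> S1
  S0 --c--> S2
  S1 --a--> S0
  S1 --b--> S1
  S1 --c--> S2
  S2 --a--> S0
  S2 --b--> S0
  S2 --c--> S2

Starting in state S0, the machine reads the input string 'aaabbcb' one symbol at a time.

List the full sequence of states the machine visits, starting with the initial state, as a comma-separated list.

Start: S0
  read 'a': S0 --a--> S0
  read 'a': S0 --a--> S0
  read 'a': S0 --a--> S0
  read 'b': S0 --b--> S1
  read 'b': S1 --b--> S1
  read 'c': S1 --c--> S2
  read 'b': S2 --b--> S0

Answer: S0, S0, S0, S0, S1, S1, S2, S0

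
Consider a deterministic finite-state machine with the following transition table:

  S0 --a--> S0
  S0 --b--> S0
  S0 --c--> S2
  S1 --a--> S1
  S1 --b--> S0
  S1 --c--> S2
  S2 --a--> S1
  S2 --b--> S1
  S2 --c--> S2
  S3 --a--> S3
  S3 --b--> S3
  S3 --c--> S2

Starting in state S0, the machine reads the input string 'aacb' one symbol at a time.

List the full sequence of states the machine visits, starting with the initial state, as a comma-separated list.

Start: S0
  read 'a': S0 --a--> S0
  read 'a': S0 --a--> S0
  read 'c': S0 --c--> S2
  read 'b': S2 --b--> S1

Answer: S0, S0, S0, S2, S1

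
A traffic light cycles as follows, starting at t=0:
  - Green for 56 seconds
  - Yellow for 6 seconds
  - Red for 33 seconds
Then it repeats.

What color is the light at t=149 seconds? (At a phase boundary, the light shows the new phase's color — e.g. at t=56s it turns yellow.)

Cycle length = 56 + 6 + 33 = 95s
t = 149, phase_t = 149 mod 95 = 54
54 < 56 (green end) → GREEN

Answer: green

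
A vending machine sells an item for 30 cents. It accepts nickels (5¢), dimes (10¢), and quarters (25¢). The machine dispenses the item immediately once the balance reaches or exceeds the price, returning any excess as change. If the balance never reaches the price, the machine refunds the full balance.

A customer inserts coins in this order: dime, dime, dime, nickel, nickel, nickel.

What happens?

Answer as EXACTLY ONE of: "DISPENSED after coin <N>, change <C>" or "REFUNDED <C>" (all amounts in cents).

Price: 30¢
Coin 1 (dime, 10¢): balance = 10¢
Coin 2 (dime, 10¢): balance = 20¢
Coin 3 (dime, 10¢): balance = 30¢
  → balance >= price → DISPENSE, change = 30 - 30 = 0¢

Answer: DISPENSED after coin 3, change 0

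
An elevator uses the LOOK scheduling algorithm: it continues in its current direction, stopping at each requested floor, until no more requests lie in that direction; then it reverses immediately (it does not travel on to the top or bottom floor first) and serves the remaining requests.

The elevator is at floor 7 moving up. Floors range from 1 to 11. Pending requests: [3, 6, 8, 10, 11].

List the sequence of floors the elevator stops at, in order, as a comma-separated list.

Current: 7, moving UP
Serve above first (ascending): [8, 10, 11]
Then reverse, serve below (descending): [6, 3]

Answer: 8, 10, 11, 6, 3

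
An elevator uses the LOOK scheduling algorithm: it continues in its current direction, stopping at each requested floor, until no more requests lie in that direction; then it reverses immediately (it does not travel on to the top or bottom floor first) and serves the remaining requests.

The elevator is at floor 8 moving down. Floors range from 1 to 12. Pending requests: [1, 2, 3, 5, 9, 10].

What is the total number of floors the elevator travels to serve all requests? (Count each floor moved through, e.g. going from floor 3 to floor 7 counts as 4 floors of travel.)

Answer: 16

Derivation:
Start at floor 8 moving down, LOOK stop order: [5, 3, 2, 1, 9, 10]
  8 → 5: |5-8| = 3, total = 3
  5 → 3: |3-5| = 2, total = 5
  3 → 2: |2-3| = 1, total = 6
  2 → 1: |1-2| = 1, total = 7
  1 → 9: |9-1| = 8, total = 15
  9 → 10: |10-9| = 1, total = 16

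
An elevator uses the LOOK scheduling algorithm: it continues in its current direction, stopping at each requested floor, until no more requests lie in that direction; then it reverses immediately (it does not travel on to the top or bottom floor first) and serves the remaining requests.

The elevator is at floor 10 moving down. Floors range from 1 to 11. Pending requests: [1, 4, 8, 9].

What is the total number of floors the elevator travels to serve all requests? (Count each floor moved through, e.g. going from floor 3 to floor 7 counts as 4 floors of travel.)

Start at floor 10 moving down, LOOK stop order: [9, 8, 4, 1]
  10 → 9: |9-10| = 1, total = 1
  9 → 8: |8-9| = 1, total = 2
  8 → 4: |4-8| = 4, total = 6
  4 → 1: |1-4| = 3, total = 9

Answer: 9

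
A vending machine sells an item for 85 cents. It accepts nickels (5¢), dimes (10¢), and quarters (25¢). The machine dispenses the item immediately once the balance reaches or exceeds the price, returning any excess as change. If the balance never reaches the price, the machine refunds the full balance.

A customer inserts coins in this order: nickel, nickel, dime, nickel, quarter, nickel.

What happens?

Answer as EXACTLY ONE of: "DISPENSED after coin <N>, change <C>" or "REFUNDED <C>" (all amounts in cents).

Price: 85¢
Coin 1 (nickel, 5¢): balance = 5¢
Coin 2 (nickel, 5¢): balance = 10¢
Coin 3 (dime, 10¢): balance = 20¢
Coin 4 (nickel, 5¢): balance = 25¢
Coin 5 (quarter, 25¢): balance = 50¢
Coin 6 (nickel, 5¢): balance = 55¢
All coins inserted, balance 55¢ < price 85¢ → REFUND 55¢

Answer: REFUNDED 55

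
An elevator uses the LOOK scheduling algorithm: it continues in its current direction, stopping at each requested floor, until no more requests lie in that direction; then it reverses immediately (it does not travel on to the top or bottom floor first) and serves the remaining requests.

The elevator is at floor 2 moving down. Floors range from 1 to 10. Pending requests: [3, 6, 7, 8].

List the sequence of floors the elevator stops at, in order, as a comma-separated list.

Current: 2, moving DOWN
Serve below first (descending): []
Then reverse, serve above (ascending): [3, 6, 7, 8]

Answer: 3, 6, 7, 8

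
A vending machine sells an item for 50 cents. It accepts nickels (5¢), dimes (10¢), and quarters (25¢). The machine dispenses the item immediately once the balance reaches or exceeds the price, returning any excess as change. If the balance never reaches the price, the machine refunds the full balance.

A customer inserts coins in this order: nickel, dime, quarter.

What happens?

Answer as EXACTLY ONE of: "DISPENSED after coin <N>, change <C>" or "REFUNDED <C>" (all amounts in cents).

Price: 50¢
Coin 1 (nickel, 5¢): balance = 5¢
Coin 2 (dime, 10¢): balance = 15¢
Coin 3 (quarter, 25¢): balance = 40¢
All coins inserted, balance 40¢ < price 50¢ → REFUND 40¢

Answer: REFUNDED 40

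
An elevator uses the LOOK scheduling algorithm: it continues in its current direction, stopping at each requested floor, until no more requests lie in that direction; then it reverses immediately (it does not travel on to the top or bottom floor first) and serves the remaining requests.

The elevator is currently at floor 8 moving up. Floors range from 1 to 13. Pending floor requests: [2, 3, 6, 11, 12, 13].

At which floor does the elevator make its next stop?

Answer: 11

Derivation:
Current floor: 8, direction: up
Requests above: [11, 12, 13]
Requests below: [2, 3, 6]
Moving up and requests lie above → nearest above is min([11, 12, 13]) = 11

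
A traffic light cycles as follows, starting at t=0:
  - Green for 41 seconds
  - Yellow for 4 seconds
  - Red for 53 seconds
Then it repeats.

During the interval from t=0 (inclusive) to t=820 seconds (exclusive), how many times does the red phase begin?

Answer: 8

Derivation:
Cycle = 41+4+53 = 98s
red phase starts at t = k*98 + 45 for k=0,1,2,...
Need k*98+45 < 820 → k < 7.908
k ∈ {0, ..., 7} → 8 starts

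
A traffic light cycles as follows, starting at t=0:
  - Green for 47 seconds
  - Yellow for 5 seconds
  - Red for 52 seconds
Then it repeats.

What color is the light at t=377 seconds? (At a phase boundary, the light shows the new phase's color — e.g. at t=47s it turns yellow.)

Answer: red

Derivation:
Cycle length = 47 + 5 + 52 = 104s
t = 377, phase_t = 377 mod 104 = 65
65 >= 52 → RED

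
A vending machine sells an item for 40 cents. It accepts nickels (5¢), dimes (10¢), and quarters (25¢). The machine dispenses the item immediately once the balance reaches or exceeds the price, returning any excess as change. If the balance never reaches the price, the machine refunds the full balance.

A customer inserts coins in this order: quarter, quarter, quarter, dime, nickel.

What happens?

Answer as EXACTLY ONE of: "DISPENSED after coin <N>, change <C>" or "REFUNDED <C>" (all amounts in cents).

Price: 40¢
Coin 1 (quarter, 25¢): balance = 25¢
Coin 2 (quarter, 25¢): balance = 50¢
  → balance >= price → DISPENSE, change = 50 - 40 = 10¢

Answer: DISPENSED after coin 2, change 10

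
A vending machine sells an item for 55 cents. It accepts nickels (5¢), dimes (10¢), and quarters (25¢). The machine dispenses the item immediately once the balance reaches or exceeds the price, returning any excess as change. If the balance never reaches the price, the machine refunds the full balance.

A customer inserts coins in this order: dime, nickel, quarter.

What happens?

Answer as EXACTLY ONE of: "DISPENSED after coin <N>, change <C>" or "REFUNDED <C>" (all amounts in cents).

Answer: REFUNDED 40

Derivation:
Price: 55¢
Coin 1 (dime, 10¢): balance = 10¢
Coin 2 (nickel, 5¢): balance = 15¢
Coin 3 (quarter, 25¢): balance = 40¢
All coins inserted, balance 40¢ < price 55¢ → REFUND 40¢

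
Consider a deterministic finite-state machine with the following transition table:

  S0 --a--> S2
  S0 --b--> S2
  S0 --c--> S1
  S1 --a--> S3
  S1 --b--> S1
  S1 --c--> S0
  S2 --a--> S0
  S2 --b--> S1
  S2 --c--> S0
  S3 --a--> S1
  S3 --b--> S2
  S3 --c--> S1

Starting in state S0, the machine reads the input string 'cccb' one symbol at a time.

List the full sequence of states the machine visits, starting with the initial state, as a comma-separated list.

Start: S0
  read 'c': S0 --c--> S1
  read 'c': S1 --c--> S0
  read 'c': S0 --c--> S1
  read 'b': S1 --b--> S1

Answer: S0, S1, S0, S1, S1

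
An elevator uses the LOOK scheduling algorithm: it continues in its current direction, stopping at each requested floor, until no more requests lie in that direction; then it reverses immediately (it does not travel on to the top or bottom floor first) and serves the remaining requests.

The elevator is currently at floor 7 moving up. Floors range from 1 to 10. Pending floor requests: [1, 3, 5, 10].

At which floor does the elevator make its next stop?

Answer: 10

Derivation:
Current floor: 7, direction: up
Requests above: [10]
Requests below: [1, 3, 5]
Moving up and requests lie above → nearest above is min([10]) = 10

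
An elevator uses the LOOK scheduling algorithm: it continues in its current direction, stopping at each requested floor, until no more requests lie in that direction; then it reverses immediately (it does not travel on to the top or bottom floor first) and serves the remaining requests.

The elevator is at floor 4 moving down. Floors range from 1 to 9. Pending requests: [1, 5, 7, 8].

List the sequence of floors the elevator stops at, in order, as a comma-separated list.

Current: 4, moving DOWN
Serve below first (descending): [1]
Then reverse, serve above (ascending): [5, 7, 8]

Answer: 1, 5, 7, 8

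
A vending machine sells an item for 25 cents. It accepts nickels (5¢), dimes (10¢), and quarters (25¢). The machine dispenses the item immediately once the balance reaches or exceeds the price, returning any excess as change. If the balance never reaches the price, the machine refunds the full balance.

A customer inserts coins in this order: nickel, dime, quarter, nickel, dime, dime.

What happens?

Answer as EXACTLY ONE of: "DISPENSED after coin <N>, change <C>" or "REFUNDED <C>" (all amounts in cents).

Price: 25¢
Coin 1 (nickel, 5¢): balance = 5¢
Coin 2 (dime, 10¢): balance = 15¢
Coin 3 (quarter, 25¢): balance = 40¢
  → balance >= price → DISPENSE, change = 40 - 25 = 15¢

Answer: DISPENSED after coin 3, change 15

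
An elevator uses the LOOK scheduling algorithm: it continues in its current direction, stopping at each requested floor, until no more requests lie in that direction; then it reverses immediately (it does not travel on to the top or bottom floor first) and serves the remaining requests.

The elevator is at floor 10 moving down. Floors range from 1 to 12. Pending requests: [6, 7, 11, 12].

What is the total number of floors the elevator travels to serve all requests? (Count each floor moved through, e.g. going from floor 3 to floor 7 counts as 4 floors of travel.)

Start at floor 10 moving down, LOOK stop order: [7, 6, 11, 12]
  10 → 7: |7-10| = 3, total = 3
  7 → 6: |6-7| = 1, total = 4
  6 → 11: |11-6| = 5, total = 9
  11 → 12: |12-11| = 1, total = 10

Answer: 10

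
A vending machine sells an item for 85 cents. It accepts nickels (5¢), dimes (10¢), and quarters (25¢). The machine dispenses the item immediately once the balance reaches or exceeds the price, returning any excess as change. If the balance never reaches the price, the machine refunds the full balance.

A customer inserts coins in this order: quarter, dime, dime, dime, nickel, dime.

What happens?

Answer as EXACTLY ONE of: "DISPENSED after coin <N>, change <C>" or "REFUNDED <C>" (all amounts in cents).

Price: 85¢
Coin 1 (quarter, 25¢): balance = 25¢
Coin 2 (dime, 10¢): balance = 35¢
Coin 3 (dime, 10¢): balance = 45¢
Coin 4 (dime, 10¢): balance = 55¢
Coin 5 (nickel, 5¢): balance = 60¢
Coin 6 (dime, 10¢): balance = 70¢
All coins inserted, balance 70¢ < price 85¢ → REFUND 70¢

Answer: REFUNDED 70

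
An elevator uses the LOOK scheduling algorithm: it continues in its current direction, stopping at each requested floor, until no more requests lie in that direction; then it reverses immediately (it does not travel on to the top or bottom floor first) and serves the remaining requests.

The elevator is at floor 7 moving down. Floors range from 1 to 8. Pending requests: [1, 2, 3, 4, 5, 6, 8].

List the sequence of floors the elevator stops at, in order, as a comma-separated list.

Answer: 6, 5, 4, 3, 2, 1, 8

Derivation:
Current: 7, moving DOWN
Serve below first (descending): [6, 5, 4, 3, 2, 1]
Then reverse, serve above (ascending): [8]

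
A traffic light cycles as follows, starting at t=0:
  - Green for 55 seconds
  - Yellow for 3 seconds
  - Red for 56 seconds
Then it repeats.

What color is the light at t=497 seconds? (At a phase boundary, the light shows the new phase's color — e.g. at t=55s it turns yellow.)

Answer: green

Derivation:
Cycle length = 55 + 3 + 56 = 114s
t = 497, phase_t = 497 mod 114 = 41
41 < 55 (green end) → GREEN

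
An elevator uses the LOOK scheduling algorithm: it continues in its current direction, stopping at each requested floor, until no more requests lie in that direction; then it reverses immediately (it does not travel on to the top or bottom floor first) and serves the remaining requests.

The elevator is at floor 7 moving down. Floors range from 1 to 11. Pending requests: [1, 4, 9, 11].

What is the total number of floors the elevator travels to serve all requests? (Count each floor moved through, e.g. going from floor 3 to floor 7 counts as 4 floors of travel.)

Answer: 16

Derivation:
Start at floor 7 moving down, LOOK stop order: [4, 1, 9, 11]
  7 → 4: |4-7| = 3, total = 3
  4 → 1: |1-4| = 3, total = 6
  1 → 9: |9-1| = 8, total = 14
  9 → 11: |11-9| = 2, total = 16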